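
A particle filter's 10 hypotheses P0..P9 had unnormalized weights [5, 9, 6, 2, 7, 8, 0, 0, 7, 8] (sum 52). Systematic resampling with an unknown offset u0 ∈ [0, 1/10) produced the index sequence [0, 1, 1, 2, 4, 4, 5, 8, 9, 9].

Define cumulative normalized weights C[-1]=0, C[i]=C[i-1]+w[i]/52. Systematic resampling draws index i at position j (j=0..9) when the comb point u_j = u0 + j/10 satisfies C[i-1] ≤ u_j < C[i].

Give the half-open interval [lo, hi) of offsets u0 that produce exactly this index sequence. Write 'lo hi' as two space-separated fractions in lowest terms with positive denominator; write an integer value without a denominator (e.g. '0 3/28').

C = [5/52, 7/26, 5/13, 11/26, 29/52, 37/52, 37/52, 37/52, 11/13, 1]
j=0 picked index 0: u0 ∈ [0, 5/52)
j=1 picked index 1: u0 ∈ [-1/260, 11/65)
j=2 picked index 1: u0 ∈ [-27/260, 9/130)
j=3 picked index 2: u0 ∈ [-2/65, 11/130)
j=4 picked index 4: u0 ∈ [3/130, 41/260)
j=5 picked index 4: u0 ∈ [-1/13, 3/52)
j=6 picked index 5: u0 ∈ [-11/260, 29/260)
j=7 picked index 8: u0 ∈ [3/260, 19/130)
j=8 picked index 9: u0 ∈ [3/65, 1/5)
j=9 picked index 9: u0 ∈ [-7/130, 1/10)
intersection: [3/65, 3/52)

3/65 3/52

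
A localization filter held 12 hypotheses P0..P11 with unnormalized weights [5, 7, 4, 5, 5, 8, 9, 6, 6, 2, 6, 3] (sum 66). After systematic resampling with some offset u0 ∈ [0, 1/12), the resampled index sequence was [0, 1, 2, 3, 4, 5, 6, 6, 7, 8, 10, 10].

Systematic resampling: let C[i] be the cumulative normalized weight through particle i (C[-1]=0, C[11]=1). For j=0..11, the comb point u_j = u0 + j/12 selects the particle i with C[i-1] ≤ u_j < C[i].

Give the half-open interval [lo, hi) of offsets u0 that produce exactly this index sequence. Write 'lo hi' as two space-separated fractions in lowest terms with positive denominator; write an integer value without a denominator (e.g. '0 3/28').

C = [5/66, 2/11, 8/33, 7/22, 13/33, 17/33, 43/66, 49/66, 5/6, 19/22, 21/22, 1]
j=0 picked index 0: u0 ∈ [0, 5/66)
j=1 picked index 1: u0 ∈ [-1/132, 13/132)
j=2 picked index 2: u0 ∈ [1/66, 5/66)
j=3 picked index 3: u0 ∈ [-1/132, 3/44)
j=4 picked index 4: u0 ∈ [-1/66, 2/33)
j=5 picked index 5: u0 ∈ [-1/44, 13/132)
j=6 picked index 6: u0 ∈ [1/66, 5/33)
j=7 picked index 6: u0 ∈ [-3/44, 3/44)
j=8 picked index 7: u0 ∈ [-1/66, 5/66)
j=9 picked index 8: u0 ∈ [-1/132, 1/12)
j=10 picked index 10: u0 ∈ [1/33, 4/33)
j=11 picked index 10: u0 ∈ [-7/132, 5/132)
intersection: [1/33, 5/132)

1/33 5/132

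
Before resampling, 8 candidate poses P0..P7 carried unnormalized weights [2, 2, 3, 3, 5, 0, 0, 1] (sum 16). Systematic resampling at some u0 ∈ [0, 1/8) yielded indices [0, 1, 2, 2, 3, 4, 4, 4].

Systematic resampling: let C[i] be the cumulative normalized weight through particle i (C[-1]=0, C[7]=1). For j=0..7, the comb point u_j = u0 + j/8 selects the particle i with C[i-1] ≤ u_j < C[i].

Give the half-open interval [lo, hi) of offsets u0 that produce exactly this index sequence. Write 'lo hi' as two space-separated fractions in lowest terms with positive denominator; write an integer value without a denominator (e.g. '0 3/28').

C = [1/8, 1/4, 7/16, 5/8, 15/16, 15/16, 15/16, 1]
j=0 picked index 0: u0 ∈ [0, 1/8)
j=1 picked index 1: u0 ∈ [0, 1/8)
j=2 picked index 2: u0 ∈ [0, 3/16)
j=3 picked index 2: u0 ∈ [-1/8, 1/16)
j=4 picked index 3: u0 ∈ [-1/16, 1/8)
j=5 picked index 4: u0 ∈ [0, 5/16)
j=6 picked index 4: u0 ∈ [-1/8, 3/16)
j=7 picked index 4: u0 ∈ [-1/4, 1/16)
intersection: [0, 1/16)

0 1/16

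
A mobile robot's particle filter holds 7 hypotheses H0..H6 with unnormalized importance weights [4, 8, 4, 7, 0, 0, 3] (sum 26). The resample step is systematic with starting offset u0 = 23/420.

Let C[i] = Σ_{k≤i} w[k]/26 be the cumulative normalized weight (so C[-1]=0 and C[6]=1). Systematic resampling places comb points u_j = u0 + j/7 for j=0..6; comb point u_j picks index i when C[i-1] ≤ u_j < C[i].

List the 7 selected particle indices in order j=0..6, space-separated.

C = [2/13, 6/13, 8/13, 23/26, 23/26, 23/26, 1]
j=0: u_0=23/420 ∈ [0, 2/13) → index 0
j=1: u_1=83/420 ∈ [2/13, 6/13) → index 1
j=2: u_2=143/420 ∈ [2/13, 6/13) → index 1
j=3: u_3=29/60 ∈ [6/13, 8/13) → index 2
j=4: u_4=263/420 ∈ [8/13, 23/26) → index 3
j=5: u_5=323/420 ∈ [8/13, 23/26) → index 3
j=6: u_6=383/420 ∈ [23/26, 1) → index 6

0 1 1 2 3 3 6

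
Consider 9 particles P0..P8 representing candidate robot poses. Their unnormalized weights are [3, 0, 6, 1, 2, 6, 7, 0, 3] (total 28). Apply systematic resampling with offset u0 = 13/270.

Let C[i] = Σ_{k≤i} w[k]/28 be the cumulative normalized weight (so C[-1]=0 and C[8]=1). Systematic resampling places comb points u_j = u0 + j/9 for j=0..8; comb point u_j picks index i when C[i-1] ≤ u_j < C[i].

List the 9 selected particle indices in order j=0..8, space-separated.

0 2 2 4 5 5 6 6 8

C = [3/28, 3/28, 9/28, 5/14, 3/7, 9/14, 25/28, 25/28, 1]
j=0: u_0=13/270 ∈ [0, 3/28) → index 0
j=1: u_1=43/270 ∈ [3/28, 9/28) → index 2
j=2: u_2=73/270 ∈ [3/28, 9/28) → index 2
j=3: u_3=103/270 ∈ [5/14, 3/7) → index 4
j=4: u_4=133/270 ∈ [3/7, 9/14) → index 5
j=5: u_5=163/270 ∈ [3/7, 9/14) → index 5
j=6: u_6=193/270 ∈ [9/14, 25/28) → index 6
j=7: u_7=223/270 ∈ [9/14, 25/28) → index 6
j=8: u_8=253/270 ∈ [25/28, 1) → index 8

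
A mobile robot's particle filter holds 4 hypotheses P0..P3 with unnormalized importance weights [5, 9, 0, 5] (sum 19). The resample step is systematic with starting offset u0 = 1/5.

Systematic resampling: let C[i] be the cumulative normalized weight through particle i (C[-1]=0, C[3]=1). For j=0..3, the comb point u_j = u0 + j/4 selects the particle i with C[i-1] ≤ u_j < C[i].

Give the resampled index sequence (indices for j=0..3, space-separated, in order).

0 1 1 3

C = [5/19, 14/19, 14/19, 1]
j=0: u_0=1/5 ∈ [0, 5/19) → index 0
j=1: u_1=9/20 ∈ [5/19, 14/19) → index 1
j=2: u_2=7/10 ∈ [5/19, 14/19) → index 1
j=3: u_3=19/20 ∈ [14/19, 1) → index 3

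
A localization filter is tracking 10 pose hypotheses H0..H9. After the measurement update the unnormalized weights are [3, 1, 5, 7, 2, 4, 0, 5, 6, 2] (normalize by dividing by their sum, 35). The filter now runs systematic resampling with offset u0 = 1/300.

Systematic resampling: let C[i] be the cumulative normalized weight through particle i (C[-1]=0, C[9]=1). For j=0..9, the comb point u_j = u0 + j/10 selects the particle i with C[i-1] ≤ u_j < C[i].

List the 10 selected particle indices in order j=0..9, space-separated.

C = [3/35, 4/35, 9/35, 16/35, 18/35, 22/35, 22/35, 27/35, 33/35, 1]
j=0: u_0=1/300 ∈ [0, 3/35) → index 0
j=1: u_1=31/300 ∈ [3/35, 4/35) → index 1
j=2: u_2=61/300 ∈ [4/35, 9/35) → index 2
j=3: u_3=91/300 ∈ [9/35, 16/35) → index 3
j=4: u_4=121/300 ∈ [9/35, 16/35) → index 3
j=5: u_5=151/300 ∈ [16/35, 18/35) → index 4
j=6: u_6=181/300 ∈ [18/35, 22/35) → index 5
j=7: u_7=211/300 ∈ [22/35, 27/35) → index 7
j=8: u_8=241/300 ∈ [27/35, 33/35) → index 8
j=9: u_9=271/300 ∈ [27/35, 33/35) → index 8

0 1 2 3 3 4 5 7 8 8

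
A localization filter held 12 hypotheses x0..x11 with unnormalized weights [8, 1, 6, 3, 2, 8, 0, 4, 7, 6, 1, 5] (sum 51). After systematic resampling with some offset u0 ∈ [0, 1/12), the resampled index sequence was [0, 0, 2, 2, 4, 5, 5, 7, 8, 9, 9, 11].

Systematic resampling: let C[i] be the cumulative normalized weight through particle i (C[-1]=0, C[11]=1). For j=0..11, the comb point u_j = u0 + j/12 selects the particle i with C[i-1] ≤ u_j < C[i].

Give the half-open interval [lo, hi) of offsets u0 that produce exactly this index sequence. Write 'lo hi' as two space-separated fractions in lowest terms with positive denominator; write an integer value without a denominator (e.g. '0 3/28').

1/51 3/68

C = [8/51, 3/17, 5/17, 6/17, 20/51, 28/51, 28/51, 32/51, 13/17, 15/17, 46/51, 1]
j=0 picked index 0: u0 ∈ [0, 8/51)
j=1 picked index 0: u0 ∈ [-1/12, 5/68)
j=2 picked index 2: u0 ∈ [1/102, 13/102)
j=3 picked index 2: u0 ∈ [-5/68, 3/68)
j=4 picked index 4: u0 ∈ [1/51, 1/17)
j=5 picked index 5: u0 ∈ [-5/204, 9/68)
j=6 picked index 5: u0 ∈ [-11/102, 5/102)
j=7 picked index 7: u0 ∈ [-7/204, 3/68)
j=8 picked index 8: u0 ∈ [-2/51, 5/51)
j=9 picked index 9: u0 ∈ [1/68, 9/68)
j=10 picked index 9: u0 ∈ [-7/102, 5/102)
j=11 picked index 11: u0 ∈ [-1/68, 1/12)
intersection: [1/51, 3/68)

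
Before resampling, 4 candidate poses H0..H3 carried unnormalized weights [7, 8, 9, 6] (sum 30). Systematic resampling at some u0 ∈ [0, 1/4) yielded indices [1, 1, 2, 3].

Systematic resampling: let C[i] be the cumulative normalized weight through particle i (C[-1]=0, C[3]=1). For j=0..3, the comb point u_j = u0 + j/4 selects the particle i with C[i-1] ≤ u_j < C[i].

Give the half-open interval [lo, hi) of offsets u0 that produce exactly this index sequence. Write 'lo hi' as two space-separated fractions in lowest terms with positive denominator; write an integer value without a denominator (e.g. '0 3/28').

C = [7/30, 1/2, 4/5, 1]
j=0 picked index 1: u0 ∈ [7/30, 1/2)
j=1 picked index 1: u0 ∈ [-1/60, 1/4)
j=2 picked index 2: u0 ∈ [0, 3/10)
j=3 picked index 3: u0 ∈ [1/20, 1/4)
intersection: [7/30, 1/4)

7/30 1/4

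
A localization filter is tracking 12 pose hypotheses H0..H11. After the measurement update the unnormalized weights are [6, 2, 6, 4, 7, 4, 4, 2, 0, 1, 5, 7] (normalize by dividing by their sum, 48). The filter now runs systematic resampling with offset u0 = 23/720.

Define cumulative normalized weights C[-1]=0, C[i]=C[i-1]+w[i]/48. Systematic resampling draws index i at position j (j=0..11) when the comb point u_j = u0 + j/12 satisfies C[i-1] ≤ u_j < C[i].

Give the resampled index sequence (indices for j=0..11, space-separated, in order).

0 0 2 2 3 4 5 6 7 10 11 11

C = [1/8, 1/6, 7/24, 3/8, 25/48, 29/48, 11/16, 35/48, 35/48, 3/4, 41/48, 1]
j=0: u_0=23/720 ∈ [0, 1/8) → index 0
j=1: u_1=83/720 ∈ [0, 1/8) → index 0
j=2: u_2=143/720 ∈ [1/6, 7/24) → index 2
j=3: u_3=203/720 ∈ [1/6, 7/24) → index 2
j=4: u_4=263/720 ∈ [7/24, 3/8) → index 3
j=5: u_5=323/720 ∈ [3/8, 25/48) → index 4
j=6: u_6=383/720 ∈ [25/48, 29/48) → index 5
j=7: u_7=443/720 ∈ [29/48, 11/16) → index 6
j=8: u_8=503/720 ∈ [11/16, 35/48) → index 7
j=9: u_9=563/720 ∈ [3/4, 41/48) → index 10
j=10: u_10=623/720 ∈ [41/48, 1) → index 11
j=11: u_11=683/720 ∈ [41/48, 1) → index 11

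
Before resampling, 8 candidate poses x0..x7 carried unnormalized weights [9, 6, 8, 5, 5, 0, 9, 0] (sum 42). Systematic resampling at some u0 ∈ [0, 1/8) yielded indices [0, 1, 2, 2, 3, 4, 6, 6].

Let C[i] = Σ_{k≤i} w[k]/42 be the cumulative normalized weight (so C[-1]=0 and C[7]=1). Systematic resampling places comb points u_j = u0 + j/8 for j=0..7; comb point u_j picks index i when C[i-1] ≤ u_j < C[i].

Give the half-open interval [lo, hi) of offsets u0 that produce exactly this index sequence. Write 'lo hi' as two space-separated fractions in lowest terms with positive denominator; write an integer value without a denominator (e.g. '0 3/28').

3/28 1/8

C = [3/14, 5/14, 23/42, 2/3, 11/14, 11/14, 1, 1]
j=0 picked index 0: u0 ∈ [0, 3/14)
j=1 picked index 1: u0 ∈ [5/56, 13/56)
j=2 picked index 2: u0 ∈ [3/28, 25/84)
j=3 picked index 2: u0 ∈ [-1/56, 29/168)
j=4 picked index 3: u0 ∈ [1/21, 1/6)
j=5 picked index 4: u0 ∈ [1/24, 9/56)
j=6 picked index 6: u0 ∈ [1/28, 1/4)
j=7 picked index 6: u0 ∈ [-5/56, 1/8)
intersection: [3/28, 1/8)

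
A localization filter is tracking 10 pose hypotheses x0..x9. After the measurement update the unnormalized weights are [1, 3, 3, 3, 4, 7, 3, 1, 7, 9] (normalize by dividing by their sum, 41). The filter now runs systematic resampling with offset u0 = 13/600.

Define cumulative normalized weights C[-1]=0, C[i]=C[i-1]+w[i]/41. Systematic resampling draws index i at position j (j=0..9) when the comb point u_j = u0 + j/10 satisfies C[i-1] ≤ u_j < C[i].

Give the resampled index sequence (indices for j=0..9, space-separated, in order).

C = [1/41, 4/41, 7/41, 10/41, 14/41, 21/41, 24/41, 25/41, 32/41, 1]
j=0: u_0=13/600 ∈ [0, 1/41) → index 0
j=1: u_1=73/600 ∈ [4/41, 7/41) → index 2
j=2: u_2=133/600 ∈ [7/41, 10/41) → index 3
j=3: u_3=193/600 ∈ [10/41, 14/41) → index 4
j=4: u_4=253/600 ∈ [14/41, 21/41) → index 5
j=5: u_5=313/600 ∈ [21/41, 24/41) → index 6
j=6: u_6=373/600 ∈ [25/41, 32/41) → index 8
j=7: u_7=433/600 ∈ [25/41, 32/41) → index 8
j=8: u_8=493/600 ∈ [32/41, 1) → index 9
j=9: u_9=553/600 ∈ [32/41, 1) → index 9

0 2 3 4 5 6 8 8 9 9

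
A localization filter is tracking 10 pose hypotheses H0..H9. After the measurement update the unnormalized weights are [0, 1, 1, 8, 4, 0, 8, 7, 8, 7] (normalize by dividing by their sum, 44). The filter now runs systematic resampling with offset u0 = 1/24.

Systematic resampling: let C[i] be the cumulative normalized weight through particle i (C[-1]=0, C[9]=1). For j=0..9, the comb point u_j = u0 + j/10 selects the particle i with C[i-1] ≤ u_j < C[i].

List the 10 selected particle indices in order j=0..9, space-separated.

2 3 4 6 6 7 7 8 9 9

C = [0, 1/44, 1/22, 5/22, 7/22, 7/22, 1/2, 29/44, 37/44, 1]
j=0: u_0=1/24 ∈ [1/44, 1/22) → index 2
j=1: u_1=17/120 ∈ [1/22, 5/22) → index 3
j=2: u_2=29/120 ∈ [5/22, 7/22) → index 4
j=3: u_3=41/120 ∈ [7/22, 1/2) → index 6
j=4: u_4=53/120 ∈ [7/22, 1/2) → index 6
j=5: u_5=13/24 ∈ [1/2, 29/44) → index 7
j=6: u_6=77/120 ∈ [1/2, 29/44) → index 7
j=7: u_7=89/120 ∈ [29/44, 37/44) → index 8
j=8: u_8=101/120 ∈ [37/44, 1) → index 9
j=9: u_9=113/120 ∈ [37/44, 1) → index 9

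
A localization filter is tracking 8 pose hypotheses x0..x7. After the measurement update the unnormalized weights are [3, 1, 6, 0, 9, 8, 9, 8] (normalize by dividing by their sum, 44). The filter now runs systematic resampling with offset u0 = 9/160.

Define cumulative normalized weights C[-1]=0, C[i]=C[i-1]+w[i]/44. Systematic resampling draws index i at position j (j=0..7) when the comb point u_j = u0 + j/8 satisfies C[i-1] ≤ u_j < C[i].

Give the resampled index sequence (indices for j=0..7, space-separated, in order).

C = [3/44, 1/11, 5/22, 5/22, 19/44, 27/44, 9/11, 1]
j=0: u_0=9/160 ∈ [0, 3/44) → index 0
j=1: u_1=29/160 ∈ [1/11, 5/22) → index 2
j=2: u_2=49/160 ∈ [5/22, 19/44) → index 4
j=3: u_3=69/160 ∈ [5/22, 19/44) → index 4
j=4: u_4=89/160 ∈ [19/44, 27/44) → index 5
j=5: u_5=109/160 ∈ [27/44, 9/11) → index 6
j=6: u_6=129/160 ∈ [27/44, 9/11) → index 6
j=7: u_7=149/160 ∈ [9/11, 1) → index 7

0 2 4 4 5 6 6 7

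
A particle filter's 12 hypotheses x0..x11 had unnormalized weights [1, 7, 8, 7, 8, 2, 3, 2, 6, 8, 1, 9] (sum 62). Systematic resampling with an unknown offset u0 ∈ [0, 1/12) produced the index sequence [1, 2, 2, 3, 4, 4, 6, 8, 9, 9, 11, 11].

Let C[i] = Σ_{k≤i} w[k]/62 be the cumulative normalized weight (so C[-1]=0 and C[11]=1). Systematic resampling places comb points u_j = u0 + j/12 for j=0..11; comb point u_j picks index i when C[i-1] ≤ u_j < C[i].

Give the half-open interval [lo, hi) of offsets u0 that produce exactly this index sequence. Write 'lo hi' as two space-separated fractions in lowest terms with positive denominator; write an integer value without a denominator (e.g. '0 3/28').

17/372 5/62

C = [1/62, 4/31, 8/31, 23/62, 1/2, 33/62, 18/31, 19/31, 22/31, 26/31, 53/62, 1]
j=0 picked index 1: u0 ∈ [1/62, 4/31)
j=1 picked index 2: u0 ∈ [17/372, 65/372)
j=2 picked index 2: u0 ∈ [-7/186, 17/186)
j=3 picked index 3: u0 ∈ [1/124, 15/124)
j=4 picked index 4: u0 ∈ [7/186, 1/6)
j=5 picked index 4: u0 ∈ [-17/372, 1/12)
j=6 picked index 6: u0 ∈ [1/31, 5/62)
j=7 picked index 8: u0 ∈ [11/372, 47/372)
j=8 picked index 9: u0 ∈ [4/93, 16/93)
j=9 picked index 9: u0 ∈ [-5/124, 11/124)
j=10 picked index 11: u0 ∈ [2/93, 1/6)
j=11 picked index 11: u0 ∈ [-23/372, 1/12)
intersection: [17/372, 5/62)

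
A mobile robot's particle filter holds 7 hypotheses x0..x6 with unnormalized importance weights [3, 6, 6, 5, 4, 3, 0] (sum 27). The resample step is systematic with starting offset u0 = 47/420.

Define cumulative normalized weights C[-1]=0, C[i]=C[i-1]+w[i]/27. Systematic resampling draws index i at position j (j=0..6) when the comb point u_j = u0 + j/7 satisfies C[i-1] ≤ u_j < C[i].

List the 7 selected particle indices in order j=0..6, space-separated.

1 1 2 2 3 4 5

C = [1/9, 1/3, 5/9, 20/27, 8/9, 1, 1]
j=0: u_0=47/420 ∈ [1/9, 1/3) → index 1
j=1: u_1=107/420 ∈ [1/9, 1/3) → index 1
j=2: u_2=167/420 ∈ [1/3, 5/9) → index 2
j=3: u_3=227/420 ∈ [1/3, 5/9) → index 2
j=4: u_4=41/60 ∈ [5/9, 20/27) → index 3
j=5: u_5=347/420 ∈ [20/27, 8/9) → index 4
j=6: u_6=407/420 ∈ [8/9, 1) → index 5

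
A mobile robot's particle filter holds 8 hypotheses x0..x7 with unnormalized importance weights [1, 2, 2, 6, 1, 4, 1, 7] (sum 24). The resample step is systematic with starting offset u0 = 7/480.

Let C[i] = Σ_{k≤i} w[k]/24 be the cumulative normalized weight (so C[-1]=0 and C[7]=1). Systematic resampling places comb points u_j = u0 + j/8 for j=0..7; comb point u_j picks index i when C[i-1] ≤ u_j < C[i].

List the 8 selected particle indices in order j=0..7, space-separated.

0 2 3 3 5 5 7 7

C = [1/24, 1/8, 5/24, 11/24, 1/2, 2/3, 17/24, 1]
j=0: u_0=7/480 ∈ [0, 1/24) → index 0
j=1: u_1=67/480 ∈ [1/8, 5/24) → index 2
j=2: u_2=127/480 ∈ [5/24, 11/24) → index 3
j=3: u_3=187/480 ∈ [5/24, 11/24) → index 3
j=4: u_4=247/480 ∈ [1/2, 2/3) → index 5
j=5: u_5=307/480 ∈ [1/2, 2/3) → index 5
j=6: u_6=367/480 ∈ [17/24, 1) → index 7
j=7: u_7=427/480 ∈ [17/24, 1) → index 7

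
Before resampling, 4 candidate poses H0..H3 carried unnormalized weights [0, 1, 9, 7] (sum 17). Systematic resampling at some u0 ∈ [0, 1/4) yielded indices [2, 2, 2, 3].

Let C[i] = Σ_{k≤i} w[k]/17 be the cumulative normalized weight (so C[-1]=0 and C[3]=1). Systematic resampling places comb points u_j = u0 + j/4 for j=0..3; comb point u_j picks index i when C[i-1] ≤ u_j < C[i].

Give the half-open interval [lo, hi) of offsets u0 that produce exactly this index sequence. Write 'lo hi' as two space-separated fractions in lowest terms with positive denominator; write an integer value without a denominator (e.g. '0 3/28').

C = [0, 1/17, 10/17, 1]
j=0 picked index 2: u0 ∈ [1/17, 10/17)
j=1 picked index 2: u0 ∈ [-13/68, 23/68)
j=2 picked index 2: u0 ∈ [-15/34, 3/34)
j=3 picked index 3: u0 ∈ [-11/68, 1/4)
intersection: [1/17, 3/34)

1/17 3/34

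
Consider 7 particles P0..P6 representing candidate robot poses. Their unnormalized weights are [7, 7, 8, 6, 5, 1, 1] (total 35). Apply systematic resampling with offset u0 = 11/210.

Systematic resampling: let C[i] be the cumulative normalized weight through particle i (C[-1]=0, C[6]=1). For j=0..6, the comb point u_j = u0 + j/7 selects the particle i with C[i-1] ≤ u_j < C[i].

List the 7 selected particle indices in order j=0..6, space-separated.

0 0 1 2 2 3 4

C = [1/5, 2/5, 22/35, 4/5, 33/35, 34/35, 1]
j=0: u_0=11/210 ∈ [0, 1/5) → index 0
j=1: u_1=41/210 ∈ [0, 1/5) → index 0
j=2: u_2=71/210 ∈ [1/5, 2/5) → index 1
j=3: u_3=101/210 ∈ [2/5, 22/35) → index 2
j=4: u_4=131/210 ∈ [2/5, 22/35) → index 2
j=5: u_5=23/30 ∈ [22/35, 4/5) → index 3
j=6: u_6=191/210 ∈ [4/5, 33/35) → index 4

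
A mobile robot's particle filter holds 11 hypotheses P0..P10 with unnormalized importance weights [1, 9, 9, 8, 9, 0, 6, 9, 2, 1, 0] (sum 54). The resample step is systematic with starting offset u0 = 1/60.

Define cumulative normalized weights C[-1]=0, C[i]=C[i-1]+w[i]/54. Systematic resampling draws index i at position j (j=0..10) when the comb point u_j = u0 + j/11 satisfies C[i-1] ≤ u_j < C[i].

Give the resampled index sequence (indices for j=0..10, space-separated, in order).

0 1 2 2 3 3 4 4 6 7 7

C = [1/54, 5/27, 19/54, 1/2, 2/3, 2/3, 7/9, 17/18, 53/54, 1, 1]
j=0: u_0=1/60 ∈ [0, 1/54) → index 0
j=1: u_1=71/660 ∈ [1/54, 5/27) → index 1
j=2: u_2=131/660 ∈ [5/27, 19/54) → index 2
j=3: u_3=191/660 ∈ [5/27, 19/54) → index 2
j=4: u_4=251/660 ∈ [19/54, 1/2) → index 3
j=5: u_5=311/660 ∈ [19/54, 1/2) → index 3
j=6: u_6=371/660 ∈ [1/2, 2/3) → index 4
j=7: u_7=431/660 ∈ [1/2, 2/3) → index 4
j=8: u_8=491/660 ∈ [2/3, 7/9) → index 6
j=9: u_9=551/660 ∈ [7/9, 17/18) → index 7
j=10: u_10=611/660 ∈ [7/9, 17/18) → index 7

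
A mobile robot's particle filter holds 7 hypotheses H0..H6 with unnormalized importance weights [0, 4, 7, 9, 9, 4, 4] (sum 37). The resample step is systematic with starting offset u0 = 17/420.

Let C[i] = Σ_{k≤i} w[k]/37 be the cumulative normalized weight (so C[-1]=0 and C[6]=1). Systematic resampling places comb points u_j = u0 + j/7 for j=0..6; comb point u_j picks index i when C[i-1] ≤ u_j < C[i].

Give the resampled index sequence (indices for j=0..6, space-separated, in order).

C = [0, 4/37, 11/37, 20/37, 29/37, 33/37, 1]
j=0: u_0=17/420 ∈ [0, 4/37) → index 1
j=1: u_1=11/60 ∈ [4/37, 11/37) → index 2
j=2: u_2=137/420 ∈ [11/37, 20/37) → index 3
j=3: u_3=197/420 ∈ [11/37, 20/37) → index 3
j=4: u_4=257/420 ∈ [20/37, 29/37) → index 4
j=5: u_5=317/420 ∈ [20/37, 29/37) → index 4
j=6: u_6=377/420 ∈ [33/37, 1) → index 6

1 2 3 3 4 4 6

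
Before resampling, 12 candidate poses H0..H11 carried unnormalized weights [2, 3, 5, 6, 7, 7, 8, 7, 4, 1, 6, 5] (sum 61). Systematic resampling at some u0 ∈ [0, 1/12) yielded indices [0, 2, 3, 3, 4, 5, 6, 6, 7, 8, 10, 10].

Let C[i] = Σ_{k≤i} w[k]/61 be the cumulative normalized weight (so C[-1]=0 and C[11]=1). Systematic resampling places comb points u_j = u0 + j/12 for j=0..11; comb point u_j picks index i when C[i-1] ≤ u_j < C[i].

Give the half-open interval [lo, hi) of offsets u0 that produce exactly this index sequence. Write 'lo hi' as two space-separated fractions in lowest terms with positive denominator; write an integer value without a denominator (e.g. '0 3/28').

0 1/732

C = [2/61, 5/61, 10/61, 16/61, 23/61, 30/61, 38/61, 45/61, 49/61, 50/61, 56/61, 1]
j=0 picked index 0: u0 ∈ [0, 2/61)
j=1 picked index 2: u0 ∈ [-1/732, 59/732)
j=2 picked index 3: u0 ∈ [-1/366, 35/366)
j=3 picked index 3: u0 ∈ [-21/244, 3/244)
j=4 picked index 4: u0 ∈ [-13/183, 8/183)
j=5 picked index 5: u0 ∈ [-29/732, 55/732)
j=6 picked index 6: u0 ∈ [-1/122, 15/122)
j=7 picked index 6: u0 ∈ [-67/732, 29/732)
j=8 picked index 7: u0 ∈ [-8/183, 13/183)
j=9 picked index 8: u0 ∈ [-3/244, 13/244)
j=10 picked index 10: u0 ∈ [-5/366, 31/366)
j=11 picked index 10: u0 ∈ [-71/732, 1/732)
intersection: [0, 1/732)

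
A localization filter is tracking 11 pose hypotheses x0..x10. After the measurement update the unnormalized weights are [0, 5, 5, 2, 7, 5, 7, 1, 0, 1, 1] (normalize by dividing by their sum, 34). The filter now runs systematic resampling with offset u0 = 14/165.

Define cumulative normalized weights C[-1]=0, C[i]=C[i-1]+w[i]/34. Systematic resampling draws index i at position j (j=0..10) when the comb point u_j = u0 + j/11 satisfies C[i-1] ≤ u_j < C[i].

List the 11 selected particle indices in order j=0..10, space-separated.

1 2 2 4 4 4 5 6 6 6 10

C = [0, 5/34, 5/17, 6/17, 19/34, 12/17, 31/34, 16/17, 16/17, 33/34, 1]
j=0: u_0=14/165 ∈ [0, 5/34) → index 1
j=1: u_1=29/165 ∈ [5/34, 5/17) → index 2
j=2: u_2=4/15 ∈ [5/34, 5/17) → index 2
j=3: u_3=59/165 ∈ [6/17, 19/34) → index 4
j=4: u_4=74/165 ∈ [6/17, 19/34) → index 4
j=5: u_5=89/165 ∈ [6/17, 19/34) → index 4
j=6: u_6=104/165 ∈ [19/34, 12/17) → index 5
j=7: u_7=119/165 ∈ [12/17, 31/34) → index 6
j=8: u_8=134/165 ∈ [12/17, 31/34) → index 6
j=9: u_9=149/165 ∈ [12/17, 31/34) → index 6
j=10: u_10=164/165 ∈ [33/34, 1) → index 10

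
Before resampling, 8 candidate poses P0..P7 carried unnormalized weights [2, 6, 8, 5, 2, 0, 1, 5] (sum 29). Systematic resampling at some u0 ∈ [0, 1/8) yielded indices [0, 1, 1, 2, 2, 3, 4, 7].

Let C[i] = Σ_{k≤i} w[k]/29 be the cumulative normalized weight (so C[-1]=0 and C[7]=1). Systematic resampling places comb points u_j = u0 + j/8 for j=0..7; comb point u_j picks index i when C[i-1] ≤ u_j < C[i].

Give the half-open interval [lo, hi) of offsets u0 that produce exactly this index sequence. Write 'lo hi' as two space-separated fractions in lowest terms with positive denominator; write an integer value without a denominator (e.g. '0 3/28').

0 3/116

C = [2/29, 8/29, 16/29, 21/29, 23/29, 23/29, 24/29, 1]
j=0 picked index 0: u0 ∈ [0, 2/29)
j=1 picked index 1: u0 ∈ [-13/232, 35/232)
j=2 picked index 1: u0 ∈ [-21/116, 3/116)
j=3 picked index 2: u0 ∈ [-23/232, 41/232)
j=4 picked index 2: u0 ∈ [-13/58, 3/58)
j=5 picked index 3: u0 ∈ [-17/232, 23/232)
j=6 picked index 4: u0 ∈ [-3/116, 5/116)
j=7 picked index 7: u0 ∈ [-11/232, 1/8)
intersection: [0, 3/116)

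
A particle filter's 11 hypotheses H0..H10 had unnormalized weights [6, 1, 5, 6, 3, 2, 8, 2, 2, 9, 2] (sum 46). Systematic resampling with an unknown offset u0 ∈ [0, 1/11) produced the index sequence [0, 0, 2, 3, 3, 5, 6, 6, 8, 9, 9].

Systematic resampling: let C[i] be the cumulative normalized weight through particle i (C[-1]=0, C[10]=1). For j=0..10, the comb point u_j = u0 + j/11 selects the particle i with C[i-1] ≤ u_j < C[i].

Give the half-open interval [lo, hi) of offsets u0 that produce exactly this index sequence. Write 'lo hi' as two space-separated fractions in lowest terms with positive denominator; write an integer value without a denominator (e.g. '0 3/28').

C = [3/23, 7/46, 6/23, 9/23, 21/46, 1/2, 31/46, 33/46, 35/46, 22/23, 1]
j=0 picked index 0: u0 ∈ [0, 3/23)
j=1 picked index 0: u0 ∈ [-1/11, 10/253)
j=2 picked index 2: u0 ∈ [-15/506, 20/253)
j=3 picked index 3: u0 ∈ [-3/253, 30/253)
j=4 picked index 3: u0 ∈ [-26/253, 7/253)
j=5 picked index 5: u0 ∈ [1/506, 1/22)
j=6 picked index 6: u0 ∈ [-1/22, 65/506)
j=7 picked index 6: u0 ∈ [-3/22, 19/506)
j=8 picked index 8: u0 ∈ [-5/506, 17/506)
j=9 picked index 9: u0 ∈ [-29/506, 35/253)
j=10 picked index 9: u0 ∈ [-75/506, 12/253)
intersection: [1/506, 7/253)

1/506 7/253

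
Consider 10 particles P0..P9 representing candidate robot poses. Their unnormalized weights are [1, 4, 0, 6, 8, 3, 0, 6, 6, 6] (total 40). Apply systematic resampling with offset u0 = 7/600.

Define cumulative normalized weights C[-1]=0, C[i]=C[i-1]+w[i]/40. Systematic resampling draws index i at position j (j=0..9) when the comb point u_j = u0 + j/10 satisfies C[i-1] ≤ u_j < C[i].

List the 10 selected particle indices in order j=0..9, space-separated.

0 1 3 4 4 5 7 8 8 9

C = [1/40, 1/8, 1/8, 11/40, 19/40, 11/20, 11/20, 7/10, 17/20, 1]
j=0: u_0=7/600 ∈ [0, 1/40) → index 0
j=1: u_1=67/600 ∈ [1/40, 1/8) → index 1
j=2: u_2=127/600 ∈ [1/8, 11/40) → index 3
j=3: u_3=187/600 ∈ [11/40, 19/40) → index 4
j=4: u_4=247/600 ∈ [11/40, 19/40) → index 4
j=5: u_5=307/600 ∈ [19/40, 11/20) → index 5
j=6: u_6=367/600 ∈ [11/20, 7/10) → index 7
j=7: u_7=427/600 ∈ [7/10, 17/20) → index 8
j=8: u_8=487/600 ∈ [7/10, 17/20) → index 8
j=9: u_9=547/600 ∈ [17/20, 1) → index 9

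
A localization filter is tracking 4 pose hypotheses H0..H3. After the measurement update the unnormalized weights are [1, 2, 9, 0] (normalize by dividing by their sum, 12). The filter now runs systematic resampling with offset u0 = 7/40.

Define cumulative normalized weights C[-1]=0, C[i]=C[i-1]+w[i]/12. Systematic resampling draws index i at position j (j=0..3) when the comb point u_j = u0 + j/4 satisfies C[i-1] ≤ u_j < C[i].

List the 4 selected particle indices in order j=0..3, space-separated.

C = [1/12, 1/4, 1, 1]
j=0: u_0=7/40 ∈ [1/12, 1/4) → index 1
j=1: u_1=17/40 ∈ [1/4, 1) → index 2
j=2: u_2=27/40 ∈ [1/4, 1) → index 2
j=3: u_3=37/40 ∈ [1/4, 1) → index 2

1 2 2 2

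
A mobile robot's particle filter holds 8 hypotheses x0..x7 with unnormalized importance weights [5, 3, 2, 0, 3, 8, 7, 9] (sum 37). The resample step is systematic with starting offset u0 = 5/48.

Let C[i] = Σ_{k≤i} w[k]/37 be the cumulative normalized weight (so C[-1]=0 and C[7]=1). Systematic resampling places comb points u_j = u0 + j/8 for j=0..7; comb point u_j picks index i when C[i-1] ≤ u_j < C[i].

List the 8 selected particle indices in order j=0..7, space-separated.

C = [5/37, 8/37, 10/37, 10/37, 13/37, 21/37, 28/37, 1]
j=0: u_0=5/48 ∈ [0, 5/37) → index 0
j=1: u_1=11/48 ∈ [8/37, 10/37) → index 2
j=2: u_2=17/48 ∈ [13/37, 21/37) → index 5
j=3: u_3=23/48 ∈ [13/37, 21/37) → index 5
j=4: u_4=29/48 ∈ [21/37, 28/37) → index 6
j=5: u_5=35/48 ∈ [21/37, 28/37) → index 6
j=6: u_6=41/48 ∈ [28/37, 1) → index 7
j=7: u_7=47/48 ∈ [28/37, 1) → index 7

0 2 5 5 6 6 7 7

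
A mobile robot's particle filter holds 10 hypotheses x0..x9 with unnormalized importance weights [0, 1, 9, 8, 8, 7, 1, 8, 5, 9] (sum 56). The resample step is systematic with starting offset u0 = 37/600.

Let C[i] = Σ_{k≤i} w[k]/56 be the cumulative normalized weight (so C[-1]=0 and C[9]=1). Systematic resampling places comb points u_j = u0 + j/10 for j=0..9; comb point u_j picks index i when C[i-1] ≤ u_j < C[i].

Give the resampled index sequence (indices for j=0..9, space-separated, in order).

2 2 3 4 4 5 7 8 9 9

C = [0, 1/56, 5/28, 9/28, 13/28, 33/56, 17/28, 3/4, 47/56, 1]
j=0: u_0=37/600 ∈ [1/56, 5/28) → index 2
j=1: u_1=97/600 ∈ [1/56, 5/28) → index 2
j=2: u_2=157/600 ∈ [5/28, 9/28) → index 3
j=3: u_3=217/600 ∈ [9/28, 13/28) → index 4
j=4: u_4=277/600 ∈ [9/28, 13/28) → index 4
j=5: u_5=337/600 ∈ [13/28, 33/56) → index 5
j=6: u_6=397/600 ∈ [17/28, 3/4) → index 7
j=7: u_7=457/600 ∈ [3/4, 47/56) → index 8
j=8: u_8=517/600 ∈ [47/56, 1) → index 9
j=9: u_9=577/600 ∈ [47/56, 1) → index 9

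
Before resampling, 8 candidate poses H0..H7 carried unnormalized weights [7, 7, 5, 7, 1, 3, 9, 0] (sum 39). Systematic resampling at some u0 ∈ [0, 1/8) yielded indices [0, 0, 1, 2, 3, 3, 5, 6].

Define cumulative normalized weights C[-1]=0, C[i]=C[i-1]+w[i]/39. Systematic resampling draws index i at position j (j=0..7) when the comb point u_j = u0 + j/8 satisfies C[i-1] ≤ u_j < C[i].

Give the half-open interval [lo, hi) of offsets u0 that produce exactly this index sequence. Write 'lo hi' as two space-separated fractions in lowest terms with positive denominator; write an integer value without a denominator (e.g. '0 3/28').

0 1/52

C = [7/39, 14/39, 19/39, 2/3, 9/13, 10/13, 1, 1]
j=0 picked index 0: u0 ∈ [0, 7/39)
j=1 picked index 0: u0 ∈ [-1/8, 17/312)
j=2 picked index 1: u0 ∈ [-11/156, 17/156)
j=3 picked index 2: u0 ∈ [-5/312, 35/312)
j=4 picked index 3: u0 ∈ [-1/78, 1/6)
j=5 picked index 3: u0 ∈ [-43/312, 1/24)
j=6 picked index 5: u0 ∈ [-3/52, 1/52)
j=7 picked index 6: u0 ∈ [-11/104, 1/8)
intersection: [0, 1/52)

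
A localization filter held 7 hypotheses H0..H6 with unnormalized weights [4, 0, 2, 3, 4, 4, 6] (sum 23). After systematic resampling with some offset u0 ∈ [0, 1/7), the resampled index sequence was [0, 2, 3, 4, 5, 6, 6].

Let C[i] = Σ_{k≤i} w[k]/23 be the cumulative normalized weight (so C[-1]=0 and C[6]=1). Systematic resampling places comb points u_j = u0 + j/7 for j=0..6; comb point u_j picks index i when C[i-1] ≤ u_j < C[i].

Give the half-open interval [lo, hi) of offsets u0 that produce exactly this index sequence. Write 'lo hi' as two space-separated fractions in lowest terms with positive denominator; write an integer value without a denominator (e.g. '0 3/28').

C = [4/23, 4/23, 6/23, 9/23, 13/23, 17/23, 1]
j=0 picked index 0: u0 ∈ [0, 4/23)
j=1 picked index 2: u0 ∈ [5/161, 19/161)
j=2 picked index 3: u0 ∈ [-4/161, 17/161)
j=3 picked index 4: u0 ∈ [-6/161, 22/161)
j=4 picked index 5: u0 ∈ [-1/161, 27/161)
j=5 picked index 6: u0 ∈ [4/161, 2/7)
j=6 picked index 6: u0 ∈ [-19/161, 1/7)
intersection: [5/161, 17/161)

5/161 17/161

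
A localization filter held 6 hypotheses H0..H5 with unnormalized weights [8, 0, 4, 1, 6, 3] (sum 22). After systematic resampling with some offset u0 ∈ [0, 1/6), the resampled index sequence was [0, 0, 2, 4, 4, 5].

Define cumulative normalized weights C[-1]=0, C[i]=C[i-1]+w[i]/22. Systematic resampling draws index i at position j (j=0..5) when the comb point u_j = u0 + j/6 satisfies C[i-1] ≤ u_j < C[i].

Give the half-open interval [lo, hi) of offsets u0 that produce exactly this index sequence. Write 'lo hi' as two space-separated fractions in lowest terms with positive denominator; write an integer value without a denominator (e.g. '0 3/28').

1/11 1/6

C = [4/11, 4/11, 6/11, 13/22, 19/22, 1]
j=0 picked index 0: u0 ∈ [0, 4/11)
j=1 picked index 0: u0 ∈ [-1/6, 13/66)
j=2 picked index 2: u0 ∈ [1/33, 7/33)
j=3 picked index 4: u0 ∈ [1/11, 4/11)
j=4 picked index 4: u0 ∈ [-5/66, 13/66)
j=5 picked index 5: u0 ∈ [1/33, 1/6)
intersection: [1/11, 1/6)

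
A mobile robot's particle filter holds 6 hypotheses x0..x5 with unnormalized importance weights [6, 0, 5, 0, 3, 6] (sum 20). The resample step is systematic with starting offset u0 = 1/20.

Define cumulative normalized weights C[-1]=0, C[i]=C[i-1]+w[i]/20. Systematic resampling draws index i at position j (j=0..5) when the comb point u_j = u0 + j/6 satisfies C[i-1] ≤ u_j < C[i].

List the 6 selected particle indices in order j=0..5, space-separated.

0 0 2 4 5 5

C = [3/10, 3/10, 11/20, 11/20, 7/10, 1]
j=0: u_0=1/20 ∈ [0, 3/10) → index 0
j=1: u_1=13/60 ∈ [0, 3/10) → index 0
j=2: u_2=23/60 ∈ [3/10, 11/20) → index 2
j=3: u_3=11/20 ∈ [11/20, 7/10) → index 4
j=4: u_4=43/60 ∈ [7/10, 1) → index 5
j=5: u_5=53/60 ∈ [7/10, 1) → index 5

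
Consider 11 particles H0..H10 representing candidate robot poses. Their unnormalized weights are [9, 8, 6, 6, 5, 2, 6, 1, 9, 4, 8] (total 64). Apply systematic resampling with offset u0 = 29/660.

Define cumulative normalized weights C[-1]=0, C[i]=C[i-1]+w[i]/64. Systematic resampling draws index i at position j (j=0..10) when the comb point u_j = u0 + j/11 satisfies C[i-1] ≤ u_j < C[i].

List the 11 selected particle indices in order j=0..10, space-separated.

C = [9/64, 17/64, 23/64, 29/64, 17/32, 9/16, 21/32, 43/64, 13/16, 7/8, 1]
j=0: u_0=29/660 ∈ [0, 9/64) → index 0
j=1: u_1=89/660 ∈ [0, 9/64) → index 0
j=2: u_2=149/660 ∈ [9/64, 17/64) → index 1
j=3: u_3=19/60 ∈ [17/64, 23/64) → index 2
j=4: u_4=269/660 ∈ [23/64, 29/64) → index 3
j=5: u_5=329/660 ∈ [29/64, 17/32) → index 4
j=6: u_6=389/660 ∈ [9/16, 21/32) → index 6
j=7: u_7=449/660 ∈ [43/64, 13/16) → index 8
j=8: u_8=509/660 ∈ [43/64, 13/16) → index 8
j=9: u_9=569/660 ∈ [13/16, 7/8) → index 9
j=10: u_10=629/660 ∈ [7/8, 1) → index 10

0 0 1 2 3 4 6 8 8 9 10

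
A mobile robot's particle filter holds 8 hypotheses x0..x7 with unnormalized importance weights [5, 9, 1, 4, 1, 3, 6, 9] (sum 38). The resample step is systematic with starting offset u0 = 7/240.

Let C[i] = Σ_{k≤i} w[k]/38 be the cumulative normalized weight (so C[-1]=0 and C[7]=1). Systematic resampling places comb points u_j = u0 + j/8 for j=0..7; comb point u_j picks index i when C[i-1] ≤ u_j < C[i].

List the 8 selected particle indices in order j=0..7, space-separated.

C = [5/38, 7/19, 15/38, 1/2, 10/19, 23/38, 29/38, 1]
j=0: u_0=7/240 ∈ [0, 5/38) → index 0
j=1: u_1=37/240 ∈ [5/38, 7/19) → index 1
j=2: u_2=67/240 ∈ [5/38, 7/19) → index 1
j=3: u_3=97/240 ∈ [15/38, 1/2) → index 3
j=4: u_4=127/240 ∈ [10/19, 23/38) → index 5
j=5: u_5=157/240 ∈ [23/38, 29/38) → index 6
j=6: u_6=187/240 ∈ [29/38, 1) → index 7
j=7: u_7=217/240 ∈ [29/38, 1) → index 7

0 1 1 3 5 6 7 7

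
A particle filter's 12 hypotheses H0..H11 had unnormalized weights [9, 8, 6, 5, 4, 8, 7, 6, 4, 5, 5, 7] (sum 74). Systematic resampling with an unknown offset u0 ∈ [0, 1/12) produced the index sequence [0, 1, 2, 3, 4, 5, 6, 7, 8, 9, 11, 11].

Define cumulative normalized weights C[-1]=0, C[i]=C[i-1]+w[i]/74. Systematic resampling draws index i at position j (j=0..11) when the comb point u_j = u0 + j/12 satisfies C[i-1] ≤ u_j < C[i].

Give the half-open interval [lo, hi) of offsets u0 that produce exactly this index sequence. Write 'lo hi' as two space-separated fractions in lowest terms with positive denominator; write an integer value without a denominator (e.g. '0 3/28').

C = [9/74, 17/74, 23/74, 14/37, 16/37, 20/37, 47/74, 53/74, 57/74, 31/37, 67/74, 1]
j=0 picked index 0: u0 ∈ [0, 9/74)
j=1 picked index 1: u0 ∈ [17/444, 65/444)
j=2 picked index 2: u0 ∈ [7/111, 16/111)
j=3 picked index 3: u0 ∈ [9/148, 19/148)
j=4 picked index 4: u0 ∈ [5/111, 11/111)
j=5 picked index 5: u0 ∈ [7/444, 55/444)
j=6 picked index 6: u0 ∈ [3/74, 5/37)
j=7 picked index 7: u0 ∈ [23/444, 59/444)
j=8 picked index 8: u0 ∈ [11/222, 23/222)
j=9 picked index 9: u0 ∈ [3/148, 13/148)
j=10 picked index 11: u0 ∈ [8/111, 1/6)
j=11 picked index 11: u0 ∈ [-5/444, 1/12)
intersection: [8/111, 1/12)

8/111 1/12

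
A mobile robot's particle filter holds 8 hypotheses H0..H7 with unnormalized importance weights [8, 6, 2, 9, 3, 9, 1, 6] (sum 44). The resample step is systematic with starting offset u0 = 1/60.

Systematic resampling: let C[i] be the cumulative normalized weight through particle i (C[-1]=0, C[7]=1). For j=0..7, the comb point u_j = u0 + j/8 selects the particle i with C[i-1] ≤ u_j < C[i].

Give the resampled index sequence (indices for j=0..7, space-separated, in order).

C = [2/11, 7/22, 4/11, 25/44, 7/11, 37/44, 19/22, 1]
j=0: u_0=1/60 ∈ [0, 2/11) → index 0
j=1: u_1=17/120 ∈ [0, 2/11) → index 0
j=2: u_2=4/15 ∈ [2/11, 7/22) → index 1
j=3: u_3=47/120 ∈ [4/11, 25/44) → index 3
j=4: u_4=31/60 ∈ [4/11, 25/44) → index 3
j=5: u_5=77/120 ∈ [7/11, 37/44) → index 5
j=6: u_6=23/30 ∈ [7/11, 37/44) → index 5
j=7: u_7=107/120 ∈ [19/22, 1) → index 7

0 0 1 3 3 5 5 7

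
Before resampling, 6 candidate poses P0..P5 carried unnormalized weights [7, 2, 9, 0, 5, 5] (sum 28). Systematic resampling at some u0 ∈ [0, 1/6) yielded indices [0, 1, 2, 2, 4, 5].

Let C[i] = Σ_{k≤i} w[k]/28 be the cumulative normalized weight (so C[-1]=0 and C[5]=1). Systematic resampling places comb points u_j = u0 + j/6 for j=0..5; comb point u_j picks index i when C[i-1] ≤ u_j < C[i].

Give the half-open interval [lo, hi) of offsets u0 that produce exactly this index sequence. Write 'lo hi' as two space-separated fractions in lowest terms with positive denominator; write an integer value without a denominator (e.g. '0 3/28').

1/12 1/7

C = [1/4, 9/28, 9/14, 9/14, 23/28, 1]
j=0 picked index 0: u0 ∈ [0, 1/4)
j=1 picked index 1: u0 ∈ [1/12, 13/84)
j=2 picked index 2: u0 ∈ [-1/84, 13/42)
j=3 picked index 2: u0 ∈ [-5/28, 1/7)
j=4 picked index 4: u0 ∈ [-1/42, 13/84)
j=5 picked index 5: u0 ∈ [-1/84, 1/6)
intersection: [1/12, 1/7)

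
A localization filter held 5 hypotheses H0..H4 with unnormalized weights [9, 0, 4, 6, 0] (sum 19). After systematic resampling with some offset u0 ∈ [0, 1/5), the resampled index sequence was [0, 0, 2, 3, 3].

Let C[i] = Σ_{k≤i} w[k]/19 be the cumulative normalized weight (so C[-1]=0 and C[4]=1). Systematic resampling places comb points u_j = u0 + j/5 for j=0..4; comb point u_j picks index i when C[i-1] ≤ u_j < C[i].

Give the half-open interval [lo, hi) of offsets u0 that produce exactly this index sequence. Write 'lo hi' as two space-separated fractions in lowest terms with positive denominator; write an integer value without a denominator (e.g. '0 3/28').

8/95 1/5

C = [9/19, 9/19, 13/19, 1, 1]
j=0 picked index 0: u0 ∈ [0, 9/19)
j=1 picked index 0: u0 ∈ [-1/5, 26/95)
j=2 picked index 2: u0 ∈ [7/95, 27/95)
j=3 picked index 3: u0 ∈ [8/95, 2/5)
j=4 picked index 3: u0 ∈ [-11/95, 1/5)
intersection: [8/95, 1/5)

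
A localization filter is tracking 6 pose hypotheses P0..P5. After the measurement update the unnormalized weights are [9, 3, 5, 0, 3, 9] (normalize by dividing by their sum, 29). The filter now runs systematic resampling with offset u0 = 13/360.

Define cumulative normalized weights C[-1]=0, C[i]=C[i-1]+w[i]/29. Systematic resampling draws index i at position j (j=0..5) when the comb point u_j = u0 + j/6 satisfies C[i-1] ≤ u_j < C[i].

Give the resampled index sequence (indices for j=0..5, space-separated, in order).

C = [9/29, 12/29, 17/29, 17/29, 20/29, 1]
j=0: u_0=13/360 ∈ [0, 9/29) → index 0
j=1: u_1=73/360 ∈ [0, 9/29) → index 0
j=2: u_2=133/360 ∈ [9/29, 12/29) → index 1
j=3: u_3=193/360 ∈ [12/29, 17/29) → index 2
j=4: u_4=253/360 ∈ [20/29, 1) → index 5
j=5: u_5=313/360 ∈ [20/29, 1) → index 5

0 0 1 2 5 5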